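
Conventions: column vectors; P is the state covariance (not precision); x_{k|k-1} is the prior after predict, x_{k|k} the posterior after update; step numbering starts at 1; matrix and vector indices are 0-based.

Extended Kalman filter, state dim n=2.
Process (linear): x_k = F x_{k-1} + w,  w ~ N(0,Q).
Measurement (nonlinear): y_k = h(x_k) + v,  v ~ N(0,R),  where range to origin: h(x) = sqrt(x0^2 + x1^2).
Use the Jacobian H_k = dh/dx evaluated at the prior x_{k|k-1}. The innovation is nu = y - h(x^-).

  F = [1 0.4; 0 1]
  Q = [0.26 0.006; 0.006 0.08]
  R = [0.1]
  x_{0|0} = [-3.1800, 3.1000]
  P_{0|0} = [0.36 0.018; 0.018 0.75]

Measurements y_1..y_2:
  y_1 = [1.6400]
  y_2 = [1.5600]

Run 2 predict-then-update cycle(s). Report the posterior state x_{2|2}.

step 1: x^-=[-1.9400, 3.1000]  P^-=[0.7544 0.3240; 0.3240 0.8300]  H_jac=[-0.5305 0.8477]  S=[0.6173]  K=[-0.2034; 0.8613]  nu=[-2.0170]  x^+=[-1.5298, 1.3628]  P^+=[0.7289 0.4321; 0.4321 0.3720]
step 2: x^-=[-0.9847, 1.3628]  P^-=[1.3941 0.5870; 0.5870 0.4520]  H_jac=[-0.5857 0.8105]  S=[0.3179]  K=[-1.0718; 0.0712]  nu=[-0.1213]  x^+=[-0.8547, 1.3541]  P^+=[1.0289 0.6112; 0.6112 0.4504]

x_post = [-0.8547, 1.3541]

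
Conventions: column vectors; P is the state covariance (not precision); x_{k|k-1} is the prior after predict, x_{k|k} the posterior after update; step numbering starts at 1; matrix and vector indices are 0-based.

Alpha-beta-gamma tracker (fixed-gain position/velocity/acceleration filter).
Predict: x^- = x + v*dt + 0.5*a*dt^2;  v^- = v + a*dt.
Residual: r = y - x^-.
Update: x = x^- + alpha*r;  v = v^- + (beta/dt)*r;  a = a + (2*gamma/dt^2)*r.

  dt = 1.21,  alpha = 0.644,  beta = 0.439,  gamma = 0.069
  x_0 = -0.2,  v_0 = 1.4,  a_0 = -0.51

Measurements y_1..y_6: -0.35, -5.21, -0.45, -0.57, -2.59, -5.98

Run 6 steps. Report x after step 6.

step 1: x_pred=1.1207  r=-1.4707  x^+=0.1736  v^+=0.2493  a^+=-0.6486
step 2: x_pred=0.0004  r=-5.2104  x^+=-3.3551  v^+=-2.4259  a^+=-1.1397
step 3: x_pred=-7.1248  r=6.6748  x^+=-2.8262  v^+=-1.3833  a^+=-0.5106
step 4: x_pred=-4.8738  r=4.3038  x^+=-2.1021  v^+=-0.4397  a^+=-0.1049
step 5: x_pred=-2.7110  r=0.1210  x^+=-2.6331  v^+=-0.5228  a^+=-0.0935
step 6: x_pred=-3.3341  r=-2.6459  x^+=-5.0380  v^+=-1.5959  a^+=-0.3429

x_post = -5.0380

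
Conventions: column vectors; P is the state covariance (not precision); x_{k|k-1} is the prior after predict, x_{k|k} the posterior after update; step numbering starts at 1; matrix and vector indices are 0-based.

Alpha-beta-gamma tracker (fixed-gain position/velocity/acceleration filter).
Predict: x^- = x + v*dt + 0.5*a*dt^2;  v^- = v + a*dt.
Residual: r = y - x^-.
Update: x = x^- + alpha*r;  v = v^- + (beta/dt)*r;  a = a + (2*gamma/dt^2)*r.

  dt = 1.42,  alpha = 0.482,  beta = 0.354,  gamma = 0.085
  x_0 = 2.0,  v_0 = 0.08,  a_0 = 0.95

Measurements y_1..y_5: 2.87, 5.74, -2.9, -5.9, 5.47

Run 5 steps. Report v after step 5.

v_post = -1.3331

step 1: x_pred=3.0714  r=-0.2014  x^+=2.9743  v^+=1.3788  a^+=0.9330
step 2: x_pred=5.8729  r=-0.1329  x^+=5.8088  v^+=2.6706  a^+=0.9218
step 3: x_pred=10.5304  r=-13.4304  x^+=4.0569  v^+=0.6314  a^+=-0.2105
step 4: x_pred=4.7413  r=-10.6413  x^+=-0.3878  v^+=-2.3203  a^+=-1.1076
step 5: x_pred=-4.7994  r=10.2694  x^+=0.1505  v^+=-1.3331  a^+=-0.2418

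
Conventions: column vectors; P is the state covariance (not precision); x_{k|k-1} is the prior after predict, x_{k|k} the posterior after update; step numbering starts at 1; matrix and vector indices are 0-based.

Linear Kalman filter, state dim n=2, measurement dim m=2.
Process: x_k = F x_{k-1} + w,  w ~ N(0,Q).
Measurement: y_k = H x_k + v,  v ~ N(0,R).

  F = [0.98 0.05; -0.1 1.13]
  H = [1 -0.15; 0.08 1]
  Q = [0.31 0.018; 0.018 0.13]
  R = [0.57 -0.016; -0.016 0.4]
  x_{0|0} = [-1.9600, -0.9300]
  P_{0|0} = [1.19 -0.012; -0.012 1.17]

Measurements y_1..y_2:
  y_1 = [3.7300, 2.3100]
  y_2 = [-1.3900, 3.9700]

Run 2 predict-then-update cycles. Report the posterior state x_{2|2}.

step 1: x^-=[-1.9673, -0.8549]  P^-=[1.4546 -0.0457; -0.0457 1.6386]  S=[2.0752 -0.1906; -0.1906 2.0406]  K=[0.7136 0.1013; -0.0675 0.7949]  nu=[5.5691, 3.3223]  x^+=[2.3430, 1.4103]  P^+=[0.4046 -0.0033; -0.0033 0.3193]
step 2: x^-=[2.3666, 1.3593]  P^-=[0.6991 -0.0072; -0.0072 0.5425]  S=[1.2834 -0.0486; -0.0486 0.9458]  K=[0.5485 0.0797; -0.0474 0.5705]  nu=[-3.5527, 2.4214]  x^+=[0.6107, 2.9093]  P^+=[0.3111 -0.0018; -0.0018 0.2291]

x_post = [0.6107, 2.9093]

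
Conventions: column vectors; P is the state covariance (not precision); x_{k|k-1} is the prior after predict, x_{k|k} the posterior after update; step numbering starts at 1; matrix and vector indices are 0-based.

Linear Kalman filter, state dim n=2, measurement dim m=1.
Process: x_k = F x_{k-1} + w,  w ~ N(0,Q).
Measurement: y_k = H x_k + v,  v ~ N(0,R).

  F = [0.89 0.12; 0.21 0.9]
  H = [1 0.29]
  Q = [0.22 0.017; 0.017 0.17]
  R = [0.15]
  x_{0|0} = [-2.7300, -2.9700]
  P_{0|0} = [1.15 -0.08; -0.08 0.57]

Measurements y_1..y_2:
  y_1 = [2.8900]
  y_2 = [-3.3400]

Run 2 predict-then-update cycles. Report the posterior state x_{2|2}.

step 1: x^-=[-2.7861, -3.2463]  P^-=[1.1220 0.2274; 0.2274 0.6522]  S=[1.4588]  K=[0.8144; 0.2855]  nu=[6.6175]  x^+=[2.6030, -1.3568]  P^+=[0.1546 -0.1118; -0.1118 0.5332]
step 2: x^-=[2.1539, -0.6745]  P^-=[0.3262 0.0111; 0.0111 0.5665]  S=[0.5303]  K=[0.6212; 0.3307]  nu=[-5.2983]  x^+=[-1.1377, -2.4267]  P^+=[0.1216 -0.0979; -0.0979 0.5085]

x_post = [-1.1377, -2.4267]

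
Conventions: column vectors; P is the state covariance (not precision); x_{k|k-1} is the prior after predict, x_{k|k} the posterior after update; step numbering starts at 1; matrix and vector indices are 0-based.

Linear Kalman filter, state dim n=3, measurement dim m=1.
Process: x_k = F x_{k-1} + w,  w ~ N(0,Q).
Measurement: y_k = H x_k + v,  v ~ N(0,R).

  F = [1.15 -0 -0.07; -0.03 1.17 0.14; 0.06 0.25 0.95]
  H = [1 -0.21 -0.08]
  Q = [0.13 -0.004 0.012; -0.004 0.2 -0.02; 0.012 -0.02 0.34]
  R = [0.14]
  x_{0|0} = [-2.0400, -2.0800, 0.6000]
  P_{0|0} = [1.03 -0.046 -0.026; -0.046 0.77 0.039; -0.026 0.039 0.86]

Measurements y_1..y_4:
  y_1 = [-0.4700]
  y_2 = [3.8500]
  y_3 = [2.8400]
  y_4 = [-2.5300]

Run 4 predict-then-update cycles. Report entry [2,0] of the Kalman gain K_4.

step 1: x^-=[-2.3880, -2.2884, -0.0724]  P^-=[1.5006 -0.1173 -0.0163; -0.1173 1.2881 0.3601; -0.0163 0.3601 1.1822]  S=[1.7689]  K=[0.8630; -0.2355; -0.1054]  nu=[1.4316]  x^+=[-1.1525, -2.6256, -0.2234]  P^+=[0.1833 0.2422 0.1446; 0.2422 1.1899 0.3162; 0.1446 0.3162 1.1625]
step 2: x^-=[-1.3098, -3.0686, -0.9377]  P^-=[0.3548 0.3019 0.1688; 0.3019 1.9372 0.8571; 0.1688 0.8571 1.6381]  S=[0.4657]  K=[0.5967; -0.3726; -0.3054]  nu=[4.4404]  x^+=[1.3397, -4.7231, -2.2936]  P^+=[0.1890 0.4054 0.2537; 0.4054 1.8726 0.8041; 0.2537 0.8041 1.5947]
step 3: x^-=[1.7012, -5.8873, -3.2794]  P^-=[0.3469 0.4948 0.2976; 0.4948 3.0276 1.6817; 0.2976 1.6817 2.3200]  S=[0.4363]  K=[0.5023; -0.6314; -0.5528]  nu=[-0.3599]  x^+=[1.5204, -5.6601, -3.0804]  P^+=[0.2368 0.6332 0.4187; 0.6332 2.8537 1.5294; 0.4187 1.5294 2.1866]
step 4: x^-=[1.9641, -7.0992, -4.2502]  P^-=[0.3865 0.7614 0.4939; 0.7614 4.6026 2.8899; 0.4939 2.8899 3.2859]  S=[0.4487]  K=[0.4168; -0.9723; -0.8376]  nu=[-6.3250]  x^+=[-0.6723, -0.9497, 1.0473]  P^+=[0.3085 0.9433 0.6506; 0.9433 4.1784 2.5245; 0.6506 2.5245 2.9711]

K[2,0] = -0.8376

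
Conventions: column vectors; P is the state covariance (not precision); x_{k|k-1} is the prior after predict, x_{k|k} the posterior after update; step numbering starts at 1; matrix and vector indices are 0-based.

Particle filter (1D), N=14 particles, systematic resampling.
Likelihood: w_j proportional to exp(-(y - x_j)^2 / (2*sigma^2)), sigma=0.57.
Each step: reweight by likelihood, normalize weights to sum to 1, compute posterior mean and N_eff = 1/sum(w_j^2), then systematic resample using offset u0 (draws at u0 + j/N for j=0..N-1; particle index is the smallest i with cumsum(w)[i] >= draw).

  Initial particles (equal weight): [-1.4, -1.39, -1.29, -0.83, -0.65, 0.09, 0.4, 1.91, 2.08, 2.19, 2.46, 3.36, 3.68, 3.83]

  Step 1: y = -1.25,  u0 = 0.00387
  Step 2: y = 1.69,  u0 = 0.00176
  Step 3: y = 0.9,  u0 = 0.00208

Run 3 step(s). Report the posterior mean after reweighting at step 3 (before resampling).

step 1: w=[0.2221, 0.2231, 0.2294, 0.1753, 0.1321, 0.0145, 0.0035, 0.0000, 0.0000, 0.0000, 0.0000, 0.0000, 0.0000, 0.0000]  mean=-1.1456  Neff=4.9967  idx=[0, 0, 0, 0, 1, 1, 1, 2, 2, 2, 3, 3, 4, 4]
step 2: w=[0.0007, 0.0007, 0.0007, 0.0007, 0.0008, 0.0008, 0.0008, 0.0021, 0.0021, 0.0021, 0.1020, 0.1020, 0.3921, 0.3921]  mean=-0.6948  Neff=3.0453  idx=[2, 10, 11, 12, 12, 12, 12, 12, 12, 13, 13, 13, 13, 13]
step 3: w=[0.0010, 0.0341, 0.0341, 0.0846, 0.0846, 0.0846, 0.0846, 0.0846, 0.0846, 0.0846, 0.0846, 0.0846, 0.0846, 0.0846]  mean=-0.6630  Neff=12.3322  idx=[1, 3, 3, 4, 5, 6, 7, 8, 8, 9, 10, 11, 12, 13]

post_mean = -0.6630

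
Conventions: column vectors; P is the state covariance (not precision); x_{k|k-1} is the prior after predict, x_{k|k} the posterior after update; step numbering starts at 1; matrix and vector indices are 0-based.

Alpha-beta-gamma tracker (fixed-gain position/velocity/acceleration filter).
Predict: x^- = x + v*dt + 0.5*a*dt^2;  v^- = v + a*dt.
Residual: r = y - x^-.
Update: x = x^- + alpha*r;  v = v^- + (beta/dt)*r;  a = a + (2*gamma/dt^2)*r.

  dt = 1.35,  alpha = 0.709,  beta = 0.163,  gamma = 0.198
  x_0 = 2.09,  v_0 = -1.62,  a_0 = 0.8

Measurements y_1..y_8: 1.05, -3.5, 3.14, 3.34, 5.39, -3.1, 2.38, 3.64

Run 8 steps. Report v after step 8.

step 1: x_pred=0.6320  r=0.4180  x^+=0.9284  v^+=-0.4895  a^+=0.8908
step 2: x_pred=1.0793  r=-4.5793  x^+=-2.1674  v^+=0.1602  a^+=-0.1042
step 3: x_pred=-2.0461  r=5.1861  x^+=1.6308  v^+=0.6457  a^+=1.0227
step 4: x_pred=3.4345  r=-0.0945  x^+=3.3675  v^+=2.0149  a^+=1.0022
step 5: x_pred=7.0009  r=-1.6109  x^+=5.8588  v^+=3.1734  a^+=0.6521
step 6: x_pred=10.7371  r=-13.8371  x^+=0.9266  v^+=2.3830  a^+=-2.3544
step 7: x_pred=1.9982  r=0.3818  x^+=2.2689  v^+=-0.7493  a^+=-2.2715
step 8: x_pred=-0.8126  r=4.4526  x^+=2.3443  v^+=-3.2782  a^+=-1.3040

v_post = -3.2782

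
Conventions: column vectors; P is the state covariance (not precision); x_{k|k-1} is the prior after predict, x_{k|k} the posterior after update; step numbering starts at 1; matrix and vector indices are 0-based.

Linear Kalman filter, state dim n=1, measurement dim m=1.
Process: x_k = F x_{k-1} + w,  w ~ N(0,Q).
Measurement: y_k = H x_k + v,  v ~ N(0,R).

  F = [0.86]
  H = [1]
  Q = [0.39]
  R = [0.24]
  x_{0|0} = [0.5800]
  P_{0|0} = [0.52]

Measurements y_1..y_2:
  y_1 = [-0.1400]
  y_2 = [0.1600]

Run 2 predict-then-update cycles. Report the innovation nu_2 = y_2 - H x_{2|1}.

innov = [0.1504]

step 1: x^-=[0.4988]  P^-=[0.7746]  S=[1.0146]  K=[0.7635]  nu=[-0.6388]  x^+=[0.0111]  P^+=[0.1832]
step 2: x^-=[0.0096]  P^-=[0.5255]  S=[0.7655]  K=[0.6865]  nu=[0.1504]  x^+=[0.1128]  P^+=[0.1648]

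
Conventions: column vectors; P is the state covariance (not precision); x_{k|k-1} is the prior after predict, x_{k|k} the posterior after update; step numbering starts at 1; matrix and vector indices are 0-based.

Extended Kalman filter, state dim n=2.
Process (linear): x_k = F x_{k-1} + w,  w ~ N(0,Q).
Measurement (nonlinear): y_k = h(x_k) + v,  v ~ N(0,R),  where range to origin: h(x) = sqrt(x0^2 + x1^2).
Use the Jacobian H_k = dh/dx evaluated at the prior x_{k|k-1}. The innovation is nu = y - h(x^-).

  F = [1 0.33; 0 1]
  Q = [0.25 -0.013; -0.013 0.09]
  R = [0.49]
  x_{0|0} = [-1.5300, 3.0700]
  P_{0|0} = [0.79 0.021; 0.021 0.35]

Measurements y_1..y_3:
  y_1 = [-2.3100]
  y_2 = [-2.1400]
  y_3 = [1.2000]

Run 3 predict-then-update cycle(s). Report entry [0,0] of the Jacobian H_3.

H_jac[0,0] = -0.9051

step 1: x^-=[-0.5169, 3.0700]  P^-=[1.0920 0.1235; 0.1235 0.4400]  H_jac=[-0.1660 0.9861]  S=[0.9075]  K=[-0.0656; 0.4555]  nu=[-5.4232]  x^+=[-0.1612, 0.5997]  P^+=[1.0881 0.1506; 0.1506 0.2517]
step 2: x^-=[0.0367, 0.5997]  P^-=[1.4649 0.2207; 0.2207 0.3417]  H_jac=[0.0610 0.9981]  S=[0.8628]  K=[0.3589; 0.4109]  nu=[-2.7408]  x^+=[-0.9471, -0.5266]  P^+=[1.3537 0.0934; 0.0934 0.1960]
step 3: x^-=[-1.1209, -0.5266]  P^-=[1.6867 0.1451; 0.1451 0.2860]  H_jac=[-0.9051 -0.4252]  S=[2.0352]  K=[-0.7805; -0.1243]  nu=[-0.0384]  x^+=[-1.0909, -0.5218]  P^+=[0.4471 -0.0523; -0.0523 0.2546]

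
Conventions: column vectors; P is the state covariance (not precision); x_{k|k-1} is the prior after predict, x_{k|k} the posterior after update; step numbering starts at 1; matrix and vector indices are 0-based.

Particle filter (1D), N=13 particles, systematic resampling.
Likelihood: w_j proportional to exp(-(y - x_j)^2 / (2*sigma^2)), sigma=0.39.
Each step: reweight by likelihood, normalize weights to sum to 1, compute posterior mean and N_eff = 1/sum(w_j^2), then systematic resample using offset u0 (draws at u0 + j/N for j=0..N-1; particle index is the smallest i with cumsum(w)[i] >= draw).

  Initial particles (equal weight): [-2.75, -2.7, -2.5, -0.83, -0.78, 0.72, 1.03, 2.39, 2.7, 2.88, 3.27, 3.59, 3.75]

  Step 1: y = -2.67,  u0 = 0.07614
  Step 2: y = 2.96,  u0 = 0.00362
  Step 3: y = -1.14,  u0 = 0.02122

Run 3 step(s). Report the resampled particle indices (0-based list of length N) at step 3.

step 1: w=[0.3393, 0.3455, 0.3151, 0.0000, 0.0000, 0.0000, 0.0000, 0.0000, 0.0000, 0.0000, 0.0000, 0.0000, 0.0000]  mean=-2.6539  Neff=2.9954  idx=[0, 0, 0, 0, 1, 1, 1, 1, 2, 2, 2, 2, 2]
step 2: w=[0.0000, 0.0000, 0.0000, 0.0000, 0.0001, 0.0001, 0.0001, 0.0001, 0.1999, 0.1999, 0.1999, 0.1999, 0.1999]  mean=-2.5001  Neff=5.0062  idx=[8, 8, 8, 9, 9, 9, 10, 10, 11, 11, 11, 12, 12]
step 3: w=[0.0769, 0.0769, 0.0769, 0.0769, 0.0769, 0.0769, 0.0769, 0.0769, 0.0769, 0.0769, 0.0769, 0.0769, 0.0769]  mean=-2.5000  Neff=13.0000  idx=[0, 1, 2, 3, 4, 5, 6, 7, 8, 9, 10, 11, 12]

resampled_idx = [0, 1, 2, 3, 4, 5, 6, 7, 8, 9, 10, 11, 12]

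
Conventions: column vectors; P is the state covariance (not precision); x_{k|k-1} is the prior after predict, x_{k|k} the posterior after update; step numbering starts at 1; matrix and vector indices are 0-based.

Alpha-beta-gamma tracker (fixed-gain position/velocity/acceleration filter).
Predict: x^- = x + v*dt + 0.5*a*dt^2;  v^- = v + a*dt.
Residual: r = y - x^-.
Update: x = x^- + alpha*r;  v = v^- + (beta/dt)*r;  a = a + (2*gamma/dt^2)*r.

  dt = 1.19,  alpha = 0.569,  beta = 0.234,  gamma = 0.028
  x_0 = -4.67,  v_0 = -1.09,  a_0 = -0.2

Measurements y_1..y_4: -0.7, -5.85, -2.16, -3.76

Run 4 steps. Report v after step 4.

step 1: x_pred=-6.1087  r=5.4087  x^+=-3.0312  v^+=-0.2644  a^+=0.0139
step 2: x_pred=-3.3360  r=-2.5140  x^+=-4.7665  v^+=-0.7423  a^+=-0.0855
step 3: x_pred=-5.7103  r=3.5503  x^+=-3.6902  v^+=-0.1459  a^+=0.0549
step 4: x_pred=-3.8250  r=0.0650  x^+=-3.7880  v^+=-0.0678  a^+=0.0574

v_post = -0.0678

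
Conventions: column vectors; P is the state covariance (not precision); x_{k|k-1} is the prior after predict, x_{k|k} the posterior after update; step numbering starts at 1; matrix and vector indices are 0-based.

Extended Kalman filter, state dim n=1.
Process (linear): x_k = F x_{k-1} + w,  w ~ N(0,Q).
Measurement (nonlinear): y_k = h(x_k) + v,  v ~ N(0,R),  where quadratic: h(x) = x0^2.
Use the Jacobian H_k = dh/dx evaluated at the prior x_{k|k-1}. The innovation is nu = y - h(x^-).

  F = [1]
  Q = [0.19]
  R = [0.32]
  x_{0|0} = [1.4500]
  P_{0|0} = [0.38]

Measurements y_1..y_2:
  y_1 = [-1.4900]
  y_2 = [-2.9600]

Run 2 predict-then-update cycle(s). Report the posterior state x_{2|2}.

x_post = [-0.7147]

step 1: x^-=[1.4500]  P^-=[0.5700]  H_jac=[2.9000]  S=[5.1137]  K=[0.3232]  nu=[-3.5925]  x^+=[0.2887]  P^+=[0.0357]
step 2: x^-=[0.2887]  P^-=[0.2257]  H_jac=[0.5775]  S=[0.3952]  K=[0.3297]  nu=[-3.0434]  x^+=[-0.7147]  P^+=[0.1827]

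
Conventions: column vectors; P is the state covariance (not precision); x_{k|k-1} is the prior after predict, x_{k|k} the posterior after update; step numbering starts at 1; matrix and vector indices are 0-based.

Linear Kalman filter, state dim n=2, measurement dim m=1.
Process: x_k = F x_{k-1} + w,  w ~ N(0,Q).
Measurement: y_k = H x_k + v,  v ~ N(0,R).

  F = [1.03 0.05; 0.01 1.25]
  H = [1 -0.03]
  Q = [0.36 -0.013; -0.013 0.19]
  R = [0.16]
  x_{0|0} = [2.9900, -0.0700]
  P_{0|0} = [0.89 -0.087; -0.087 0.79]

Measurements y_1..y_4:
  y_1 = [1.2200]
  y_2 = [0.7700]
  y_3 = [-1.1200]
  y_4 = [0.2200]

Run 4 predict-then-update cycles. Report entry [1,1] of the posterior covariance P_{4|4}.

step 1: x^-=[3.0762, -0.0576]  P^-=[1.2972 -0.0665; -0.0665 1.4223]  S=[1.4625]  K=[0.8884; -0.0747]  nu=[-1.8579]  x^+=[1.4257, 0.0811]  P^+=[0.1431 0.0305; 0.0305 1.4141]
step 2: x^-=[1.4725, 0.1156]  P^-=[0.5184 0.1161; 0.1161 2.4004]  S=[0.6736]  K=[0.7644; 0.0655]  nu=[-0.6991]  x^+=[0.9381, 0.0699]  P^+=[0.1248 0.0824; 0.0824 2.3975]
step 3: x^-=[0.9698, 0.0967]  P^-=[0.5069 0.2443; 0.2443 3.9381]  S=[0.6558]  K=[0.7618; 0.1923]  nu=[-2.0869]  x^+=[-0.6200, -0.3046]  P^+=[0.1263 0.1482; 0.1482 3.9139]
step 4: x^-=[-0.6538, -0.3870]  P^-=[0.5191 0.4238; 0.4238 6.3092]  S=[0.6593]  K=[0.7680; 0.3557]  nu=[0.8622]  x^+=[0.0084, -0.0803]  P^+=[0.1302 0.2437; 0.2437 6.2257]

P_post[1,1] = 6.2257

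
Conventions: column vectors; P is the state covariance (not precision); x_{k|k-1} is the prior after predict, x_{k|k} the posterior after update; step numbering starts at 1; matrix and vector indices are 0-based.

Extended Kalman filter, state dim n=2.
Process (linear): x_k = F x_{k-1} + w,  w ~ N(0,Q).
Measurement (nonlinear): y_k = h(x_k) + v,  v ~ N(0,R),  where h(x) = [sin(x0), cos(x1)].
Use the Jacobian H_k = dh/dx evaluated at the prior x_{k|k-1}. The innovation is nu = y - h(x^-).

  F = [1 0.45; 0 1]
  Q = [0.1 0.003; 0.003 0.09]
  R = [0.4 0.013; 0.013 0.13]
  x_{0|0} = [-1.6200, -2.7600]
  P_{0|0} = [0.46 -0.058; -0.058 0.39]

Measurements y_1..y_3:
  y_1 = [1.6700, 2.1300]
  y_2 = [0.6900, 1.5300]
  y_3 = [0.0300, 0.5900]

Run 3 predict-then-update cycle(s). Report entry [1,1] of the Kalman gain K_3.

step 1: x^-=[-2.8620, -2.7600]  P^-=[0.5868 0.1205; 0.1205 0.4800]  H_jac=[-0.9612 0.0000; 0.0000 0.3724]  S=[0.9421 -0.0301; -0.0301 0.1966]  K=[-0.5943 0.1372; -0.0943 0.8949]  nu=[1.9460, 3.0581]  x^+=[-3.5989, -0.2068]  P^+=[0.2455 0.0271; 0.0271 0.3091]
step 2: x^-=[-3.6920, -0.2068]  P^-=[0.4325 0.1692; 0.1692 0.3991]  H_jac=[-0.8523 0.0000; 0.0000 0.2054]  S=[0.7142 -0.0166; -0.0166 0.1468]  K=[-0.5120 0.1787; -0.1895 0.5368]  nu=[0.1670, 0.5513]  x^+=[-3.6789, 0.0574]  P^+=[0.2375 0.0807; 0.0807 0.3278]
step 3: x^-=[-3.6531, 0.0574]  P^-=[0.4766 0.2312; 0.2312 0.4178]  H_jac=[-0.8720 0.0000; 0.0000 -0.0574]  S=[0.7624 0.0246; 0.0246 0.1314]  K=[-0.5451 0.0009; -0.2602 -0.1339]  nu=[-0.4595, -0.4084]  x^+=[-3.4030, 0.2317]  P^+=[0.2500 0.1213; 0.1213 0.3621]

K[1,1] = -0.1339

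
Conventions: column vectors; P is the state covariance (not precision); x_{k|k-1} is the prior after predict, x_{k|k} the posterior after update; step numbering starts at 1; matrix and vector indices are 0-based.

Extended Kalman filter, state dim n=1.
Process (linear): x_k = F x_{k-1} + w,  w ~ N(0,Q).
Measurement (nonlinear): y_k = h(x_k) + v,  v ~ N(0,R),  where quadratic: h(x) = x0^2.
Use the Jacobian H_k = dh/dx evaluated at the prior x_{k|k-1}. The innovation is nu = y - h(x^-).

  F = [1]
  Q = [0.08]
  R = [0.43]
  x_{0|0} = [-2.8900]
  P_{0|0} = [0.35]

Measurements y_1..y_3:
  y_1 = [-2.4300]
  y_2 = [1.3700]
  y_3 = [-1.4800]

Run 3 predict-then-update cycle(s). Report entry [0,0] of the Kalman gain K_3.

step 1: x^-=[-2.8900]  P^-=[0.4300]  H_jac=[-5.7800]  S=[14.7956]  K=[-0.1680]  nu=[-10.7821]  x^+=[-1.0788]  P^+=[0.0125]
step 2: x^-=[-1.0788]  P^-=[0.0925]  H_jac=[-2.1576]  S=[0.8606]  K=[-0.2319]  nu=[0.2062]  x^+=[-1.1266]  P^+=[0.0462]
step 3: x^-=[-1.1266]  P^-=[0.1262]  H_jac=[-2.2532]  S=[1.0708]  K=[-0.2656]  nu=[-2.7493]  x^+=[-0.3964]  P^+=[0.0507]

K[0,0] = -0.2656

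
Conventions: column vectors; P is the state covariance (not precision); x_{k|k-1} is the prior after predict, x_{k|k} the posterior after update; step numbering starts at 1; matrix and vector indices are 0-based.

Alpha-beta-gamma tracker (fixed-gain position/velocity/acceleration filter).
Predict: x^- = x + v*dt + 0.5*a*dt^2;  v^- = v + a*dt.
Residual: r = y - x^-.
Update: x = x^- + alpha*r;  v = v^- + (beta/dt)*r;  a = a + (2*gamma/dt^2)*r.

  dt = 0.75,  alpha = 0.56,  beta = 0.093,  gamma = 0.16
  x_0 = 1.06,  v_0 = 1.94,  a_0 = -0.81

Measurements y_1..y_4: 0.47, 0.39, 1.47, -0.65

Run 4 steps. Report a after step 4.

step 1: x_pred=2.2872  r=-1.8172  x^+=1.2696  v^+=1.1072  a^+=-1.8438
step 2: x_pred=1.5814  r=-1.1914  x^+=0.9142  v^+=-0.4234  a^+=-2.5215
step 3: x_pred=-0.1125  r=1.5825  x^+=0.7737  v^+=-2.1183  a^+=-1.6213
step 4: x_pred=-1.2710  r=0.6210  x^+=-0.9233  v^+=-3.2573  a^+=-1.2680

a_post = -1.2680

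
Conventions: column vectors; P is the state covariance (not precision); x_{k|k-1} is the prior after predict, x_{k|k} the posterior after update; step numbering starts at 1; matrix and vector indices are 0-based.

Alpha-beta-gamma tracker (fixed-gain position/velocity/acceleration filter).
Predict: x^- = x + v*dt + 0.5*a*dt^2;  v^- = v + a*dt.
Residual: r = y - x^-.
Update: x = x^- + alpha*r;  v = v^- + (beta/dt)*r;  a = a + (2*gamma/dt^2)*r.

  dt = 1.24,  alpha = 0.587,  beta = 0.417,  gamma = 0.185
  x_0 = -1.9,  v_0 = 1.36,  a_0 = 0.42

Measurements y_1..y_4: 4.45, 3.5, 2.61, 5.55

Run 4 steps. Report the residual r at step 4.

resid = -1.0989

step 1: x_pred=0.1093  r=4.3407  x^+=2.6573  v^+=3.3405  a^+=1.4645
step 2: x_pred=7.9255  r=-4.4255  x^+=5.3277  v^+=3.6683  a^+=0.3996
step 3: x_pred=10.1836  r=-7.5736  x^+=5.7379  v^+=1.6169  a^+=-1.4229
step 4: x_pred=6.6489  r=-1.0989  x^+=6.0039  v^+=-0.5171  a^+=-1.6873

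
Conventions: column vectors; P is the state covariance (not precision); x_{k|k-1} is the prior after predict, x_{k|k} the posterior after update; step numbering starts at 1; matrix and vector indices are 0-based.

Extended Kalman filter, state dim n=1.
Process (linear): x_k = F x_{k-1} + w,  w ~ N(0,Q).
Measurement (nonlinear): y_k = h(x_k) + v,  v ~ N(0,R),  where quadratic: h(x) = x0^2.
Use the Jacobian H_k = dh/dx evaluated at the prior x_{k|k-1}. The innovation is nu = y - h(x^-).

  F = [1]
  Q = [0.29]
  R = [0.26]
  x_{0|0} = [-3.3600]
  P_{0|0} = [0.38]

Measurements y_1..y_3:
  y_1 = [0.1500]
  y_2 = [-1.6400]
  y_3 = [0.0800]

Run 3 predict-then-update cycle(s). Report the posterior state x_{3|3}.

x_post = [-0.3946]

step 1: x^-=[-3.3600]  P^-=[0.6700]  H_jac=[-6.7200]  S=[30.5161]  K=[-0.1475]  nu=[-11.1396]  x^+=[-1.7164]  P^+=[0.0057]
step 2: x^-=[-1.7164]  P^-=[0.2957]  H_jac=[-3.4329]  S=[3.7448]  K=[-0.2711]  nu=[-4.5862]  x^+=[-0.4732]  P^+=[0.0205]
step 3: x^-=[-0.4732]  P^-=[0.3105]  H_jac=[-0.9465]  S=[0.5382]  K=[-0.5461]  nu=[-0.1440]  x^+=[-0.3946]  P^+=[0.1500]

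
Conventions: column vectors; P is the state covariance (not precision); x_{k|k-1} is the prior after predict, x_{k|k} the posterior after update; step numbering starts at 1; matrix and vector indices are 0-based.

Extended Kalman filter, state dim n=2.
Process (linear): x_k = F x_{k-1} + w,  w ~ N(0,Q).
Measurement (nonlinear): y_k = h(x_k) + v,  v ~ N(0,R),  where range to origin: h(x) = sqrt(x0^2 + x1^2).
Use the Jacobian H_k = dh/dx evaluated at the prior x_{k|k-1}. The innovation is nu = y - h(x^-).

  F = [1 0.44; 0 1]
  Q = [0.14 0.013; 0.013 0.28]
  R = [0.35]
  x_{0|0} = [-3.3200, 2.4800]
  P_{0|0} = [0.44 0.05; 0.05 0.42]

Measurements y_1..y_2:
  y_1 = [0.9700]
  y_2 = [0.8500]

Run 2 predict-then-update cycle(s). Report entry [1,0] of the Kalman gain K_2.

K[1,0] = 0.5973

step 1: x^-=[-2.2288, 2.4800]  P^-=[0.7053 0.2478; 0.2478 0.7000]  H_jac=[-0.6684 0.7438]  S=[0.8060]  K=[-0.3563; 0.4405]  nu=[-2.3644]  x^+=[-1.3864, 1.4386]  P^+=[0.6030 0.3743; 0.3743 0.5436]
step 2: x^-=[-0.7535, 1.4386]  P^-=[1.1776 0.6265; 0.6265 0.8236]  H_jac=[-0.4640 0.8859]  S=[0.7349]  K=[0.0117; 0.5973]  nu=[-0.7740]  x^+=[-0.7625, 0.9763]  P^+=[1.1775 0.6213; 0.6213 0.5614]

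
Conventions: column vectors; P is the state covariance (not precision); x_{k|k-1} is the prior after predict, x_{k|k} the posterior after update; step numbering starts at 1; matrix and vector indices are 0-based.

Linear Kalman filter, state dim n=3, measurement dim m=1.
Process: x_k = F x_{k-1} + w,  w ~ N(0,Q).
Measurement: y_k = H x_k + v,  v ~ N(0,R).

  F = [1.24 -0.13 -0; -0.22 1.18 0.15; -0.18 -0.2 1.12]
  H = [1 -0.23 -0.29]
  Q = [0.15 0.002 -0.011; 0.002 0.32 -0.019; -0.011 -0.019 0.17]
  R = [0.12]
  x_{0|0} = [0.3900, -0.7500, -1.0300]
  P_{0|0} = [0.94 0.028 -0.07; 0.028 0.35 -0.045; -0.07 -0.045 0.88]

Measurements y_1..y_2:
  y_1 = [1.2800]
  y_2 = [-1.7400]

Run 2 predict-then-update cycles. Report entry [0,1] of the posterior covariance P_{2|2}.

P_post[0,1] = 0.1597

step 1: x^-=[0.5811, -1.1253, -1.0738]  P^-=[1.5922 -0.2785 -0.3087; -0.2785 0.8468 0.0398; -0.3087 0.0398 1.3687]  S=[2.1846]  K=[0.7991; -0.2219; -0.3272]  nu=[0.1287]  x^+=[0.6839, -1.1539, -1.1159]  P^+=[0.1971 0.1089 0.2625; 0.1089 0.7392 -0.1188; 0.2625 -0.1188 1.1349]
step 2: x^-=[0.9981, -1.6794, -1.1421]  P^-=[0.4304 0.0485 0.3217; 0.0485 1.2684 -0.2386; 0.3217 -0.2386 1.5848]  S=[0.5101]  K=[0.6391; -0.3412; -0.1628]  nu=[-3.4556]  x^+=[-1.2102, -0.5003, -0.5795]  P^+=[0.2221 0.1597 0.3747; 0.1597 1.2090 -0.2669; 0.3747 -0.2669 1.5713]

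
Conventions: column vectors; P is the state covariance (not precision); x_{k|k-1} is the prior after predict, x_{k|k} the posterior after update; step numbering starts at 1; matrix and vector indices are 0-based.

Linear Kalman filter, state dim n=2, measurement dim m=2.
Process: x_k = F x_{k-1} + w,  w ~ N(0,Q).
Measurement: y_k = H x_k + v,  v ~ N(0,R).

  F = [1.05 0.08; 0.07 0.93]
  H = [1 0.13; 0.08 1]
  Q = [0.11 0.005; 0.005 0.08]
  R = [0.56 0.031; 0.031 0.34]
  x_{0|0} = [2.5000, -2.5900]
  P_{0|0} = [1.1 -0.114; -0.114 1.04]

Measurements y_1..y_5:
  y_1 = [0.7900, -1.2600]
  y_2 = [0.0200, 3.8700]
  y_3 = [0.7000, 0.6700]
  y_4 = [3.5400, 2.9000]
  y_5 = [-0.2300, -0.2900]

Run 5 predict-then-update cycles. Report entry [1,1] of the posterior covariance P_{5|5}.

step 1: x^-=[2.4178, -2.2337]  P^-=[1.3103 0.0513; 0.0513 0.9700]  S=[1.9000 0.3137; 0.3137 1.3266]  K=[0.7011 -0.0481; -0.0290 0.7412]  nu=[-1.3374, 0.7803]  x^+=[1.4426, -1.6166]  P^+=[0.3945 -0.0262; -0.0262 0.2532]
step 2: x^-=[1.3854, -1.4024]  P^-=[0.5422 0.0271; 0.0271 0.2975]  S=[1.1142 0.1404; 0.1404 0.6453]  K=[0.4894 0.0027; 0.0005 0.4643]  nu=[-1.1831, 5.1616]  x^+=[0.8204, 0.9934]  P^+=[0.2749 -0.0059; -0.0059 0.1583]
step 3: x^-=[0.9409, 0.9812]  P^-=[0.4131 0.0312; 0.0312 0.2175]  S=[0.9849 0.1238; 0.1238 0.5652]  K=[0.4209 0.0214; 0.0118 0.3867]  nu=[-0.3685, -0.3865]  x^+=[0.7775, 0.8274]  P^+=[0.2362 0.0014; 0.0014 0.1317]
step 4: x^-=[0.8826, 0.8239]  P^-=[0.3715 0.0336; 0.0336 0.1953]  S=[0.9435 0.1200; 0.1200 0.5430]  K=[0.3946 0.0293; 0.0166 0.3609]  nu=[2.5503, 2.0054]  x^+=[1.9478, 1.5900]  P^+=[0.2213 0.0045; 0.0045 0.1229]
step 5: x^-=[2.1724, 1.6150]  P^-=[0.3555 0.0348; 0.0348 0.1879]  S=[0.9278 0.1191; 0.1191 0.5358]  K=[0.3839 0.0328; 0.0187 0.3518]  nu=[-2.6123, -2.0788]  x^+=[1.1014, 0.8348]  P^+=[0.2152 0.0058; 0.0058 0.1197]

P_post[1,1] = 0.1197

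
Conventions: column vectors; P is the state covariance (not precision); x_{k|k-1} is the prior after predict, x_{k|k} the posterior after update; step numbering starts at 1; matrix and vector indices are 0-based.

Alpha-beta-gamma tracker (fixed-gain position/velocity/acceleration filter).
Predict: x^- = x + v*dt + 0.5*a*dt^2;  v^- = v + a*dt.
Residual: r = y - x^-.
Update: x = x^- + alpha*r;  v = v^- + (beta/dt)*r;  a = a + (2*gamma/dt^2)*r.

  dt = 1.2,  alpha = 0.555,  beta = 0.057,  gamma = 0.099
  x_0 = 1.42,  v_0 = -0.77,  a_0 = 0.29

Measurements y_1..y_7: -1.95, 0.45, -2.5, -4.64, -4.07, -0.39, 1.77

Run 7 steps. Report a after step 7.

a_post = 1.1673

step 1: x_pred=0.7048  r=-2.6548  x^+=-0.7686  v^+=-0.5481  a^+=-0.0750
step 2: x_pred=-1.4804  r=1.9304  x^+=-0.4090  v^+=-0.5465  a^+=0.1904
step 3: x_pred=-0.9277  r=-1.5723  x^+=-1.8003  v^+=-0.3927  a^+=-0.0258
step 4: x_pred=-2.2901  r=-2.3499  x^+=-3.5943  v^+=-0.5353  a^+=-0.3489
step 5: x_pred=-4.4878  r=0.4178  x^+=-4.2559  v^+=-0.9341  a^+=-0.2915
step 6: x_pred=-5.5867  r=5.1967  x^+=-2.7025  v^+=-1.0370  a^+=0.4231
step 7: x_pred=-3.6423  r=5.4123  x^+=-0.6385  v^+=-0.2722  a^+=1.1673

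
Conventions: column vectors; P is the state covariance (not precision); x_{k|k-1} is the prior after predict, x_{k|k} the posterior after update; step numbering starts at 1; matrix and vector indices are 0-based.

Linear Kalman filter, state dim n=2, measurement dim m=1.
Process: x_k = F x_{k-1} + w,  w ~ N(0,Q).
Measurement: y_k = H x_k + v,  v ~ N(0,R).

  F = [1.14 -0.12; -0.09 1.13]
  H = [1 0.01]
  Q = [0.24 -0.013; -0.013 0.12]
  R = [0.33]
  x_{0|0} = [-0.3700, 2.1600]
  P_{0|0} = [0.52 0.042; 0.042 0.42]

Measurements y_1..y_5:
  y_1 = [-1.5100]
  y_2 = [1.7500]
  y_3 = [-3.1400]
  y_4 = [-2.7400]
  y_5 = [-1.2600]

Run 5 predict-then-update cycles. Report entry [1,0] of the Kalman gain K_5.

K[1,0] = -0.4599

step 1: x^-=[-0.6810, 2.4741]  P^-=[0.9103 -0.0687; -0.0687 0.6520]  S=[1.2390]  K=[0.7342; -0.0502]  nu=[-0.8537]  x^+=[-1.3078, 2.5170]  P^+=[0.2425 -0.0231; -0.0231 0.6488]
step 2: x^-=[-1.7929, 2.9619]  P^-=[0.5708 -0.1558; -0.1558 0.9552]  S=[0.8978]  K=[0.6341; -0.1629]  nu=[3.5133]  x^+=[0.4347, 2.3895]  P^+=[0.2099 -0.0631; -0.0631 0.9313]
step 3: x^-=[0.2089, 2.6610]  P^-=[0.5434 -0.2428; -0.2428 1.3237]  S=[0.8687]  K=[0.6228; -0.2642]  nu=[-3.3755]  x^+=[-1.8933, 3.5528]  P^+=[0.2065 -0.0998; -0.0998 1.2631]
step 4: x^-=[-2.5847, 4.1851]  P^-=[0.5539 -0.3351; -0.3351 1.7548]  S=[0.8774]  K=[0.6275; -0.3620]  nu=[-0.1972]  x^+=[-2.7084, 4.2565]  P^+=[0.2084 -0.1359; -0.1359 1.6399]
step 5: x^-=[-3.5983, 5.0536]  P^-=[0.5717 -0.4332; -0.4332 2.2433]  S=[0.8932]  K=[0.6351; -0.4599]  nu=[2.2878]  x^+=[-2.1452, 4.0014]  P^+=[0.2113 -0.1723; -0.1723 2.0544]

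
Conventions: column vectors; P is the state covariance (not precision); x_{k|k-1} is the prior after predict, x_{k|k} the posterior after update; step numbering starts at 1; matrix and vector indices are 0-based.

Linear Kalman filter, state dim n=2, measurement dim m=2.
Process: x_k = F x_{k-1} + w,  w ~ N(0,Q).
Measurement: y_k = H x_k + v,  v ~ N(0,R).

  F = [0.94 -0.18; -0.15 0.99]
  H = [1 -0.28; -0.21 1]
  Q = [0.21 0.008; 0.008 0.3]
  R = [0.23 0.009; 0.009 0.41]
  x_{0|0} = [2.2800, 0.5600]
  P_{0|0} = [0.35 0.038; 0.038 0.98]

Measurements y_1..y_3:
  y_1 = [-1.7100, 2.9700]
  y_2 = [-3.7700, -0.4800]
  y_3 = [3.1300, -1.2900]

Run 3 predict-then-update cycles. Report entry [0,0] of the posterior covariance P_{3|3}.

step 1: x^-=[2.0424, 0.2124]  P^-=[0.5382 -0.1796; -0.1796 1.2571]  S=[0.9673 -0.6462; -0.6462 1.7663]  K=[0.6586 0.0753; -0.0792 0.7041]  nu=[-3.6929, 3.1865]  x^+=[-0.1500, 2.7486]  P^+=[0.1726 0.0730; 0.0730 0.3033]
step 2: x^-=[-0.6357, 2.7436]  P^-=[0.3476 -0.0004; -0.0004 0.5795]  S=[0.6233 -0.2267; -0.2267 1.0050]  K=[0.5788 0.0575; -0.0558 0.5641]  nu=[-2.3661, -3.3571]  x^+=[-2.1983, 0.9820]  P^+=[0.1506 0.0604; 0.0604 0.2435]
step 3: x^-=[-2.2432, 1.3019]  P^-=[0.3305 0.0012; 0.0012 0.5241]  S=[0.6009 -0.2058; -0.2058 0.9481]  K=[0.5670 0.0512; -0.0572 0.5401]  nu=[5.7377, -3.0630]  x^+=[0.8531, -0.6802]  P^+=[0.1468 0.0569; 0.0569 0.2329]

P_post[0,0] = 0.1468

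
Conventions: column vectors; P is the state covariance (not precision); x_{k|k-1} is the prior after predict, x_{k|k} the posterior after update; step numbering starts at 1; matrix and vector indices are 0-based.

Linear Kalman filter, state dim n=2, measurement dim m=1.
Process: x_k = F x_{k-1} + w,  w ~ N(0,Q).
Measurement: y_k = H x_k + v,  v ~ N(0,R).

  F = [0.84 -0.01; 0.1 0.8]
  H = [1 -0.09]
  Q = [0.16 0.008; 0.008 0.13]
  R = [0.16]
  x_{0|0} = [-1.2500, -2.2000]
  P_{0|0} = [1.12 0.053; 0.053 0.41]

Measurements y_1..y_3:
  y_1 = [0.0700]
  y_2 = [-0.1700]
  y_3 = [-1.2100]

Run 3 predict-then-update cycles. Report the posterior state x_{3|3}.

step 1: x^-=[-1.0280, -1.8850]  P^-=[0.9494 0.1344; 0.1344 0.4121]  S=[1.0886]  K=[0.8611; 0.0894]  nu=[0.9284]  x^+=[-0.2286, -1.8020]  P^+=[0.1423 0.0506; 0.0506 0.4034]
step 2: x^-=[-0.1740, -1.4645]  P^-=[0.2596 0.0507; 0.0507 0.3977]  S=[0.4137]  K=[0.6165; 0.0360]  nu=[-0.1278]  x^+=[-0.2528, -1.4691]  P^+=[0.1024 0.0415; 0.0415 0.3972]
step 3: x^-=[-0.1977, -1.2006]  P^-=[0.2316 0.0413; 0.0413 0.3918]  S=[0.3873]  K=[0.5883; 0.0155]  nu=[-1.1204]  x^+=[-0.8568, -1.2179]  P^+=[0.0975 0.0377; 0.0377 0.3917]

x_post = [-0.8568, -1.2179]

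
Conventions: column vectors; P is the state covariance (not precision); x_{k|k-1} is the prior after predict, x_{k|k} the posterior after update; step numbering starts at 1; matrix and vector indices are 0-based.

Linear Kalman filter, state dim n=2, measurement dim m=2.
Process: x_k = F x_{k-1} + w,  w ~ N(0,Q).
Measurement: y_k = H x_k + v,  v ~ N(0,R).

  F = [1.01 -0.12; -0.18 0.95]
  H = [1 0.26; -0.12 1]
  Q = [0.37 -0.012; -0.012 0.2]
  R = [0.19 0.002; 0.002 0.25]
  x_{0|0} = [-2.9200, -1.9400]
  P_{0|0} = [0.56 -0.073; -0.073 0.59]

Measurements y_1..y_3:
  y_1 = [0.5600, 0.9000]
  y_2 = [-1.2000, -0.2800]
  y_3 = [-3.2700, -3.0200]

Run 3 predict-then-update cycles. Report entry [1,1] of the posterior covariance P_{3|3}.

P_post[1,1] = 0.1408

step 1: x^-=[-2.7164, -1.3174]  P^-=[0.9674 -0.2527; -0.2527 0.7756]  S=[1.0785 -0.1572; -0.1572 1.1002]  K=[0.8040 -0.2203; 0.0607 0.7412]  nu=[3.6189, 1.8914]  x^+=[-0.2234, 0.3044]  P^+=[0.1612 -0.0341; -0.0341 0.1813]
step 2: x^-=[-0.2622, 0.3294]  P^-=[0.5453 -0.0955; -0.0955 0.3805]  S=[0.7114 -0.0570; -0.0570 0.6613]  K=[0.7171 -0.1815; 0.0527 0.5973]  nu=[-1.0235, -0.6409]  x^+=[-0.8798, -0.1074]  P^+=[0.1429 -0.0268; -0.0268 0.1462]
step 3: x^-=[-0.8757, 0.0564]  P^-=[0.5243 -0.0809; -0.0809 0.3458]  S=[0.6956 -0.0494; -0.0494 0.6227]  K=[0.7111 -0.1746; 0.0538 0.5751]  nu=[-2.4090, -3.1815]  x^+=[-2.0334, -1.9027]  P^+=[0.1413 -0.0253; -0.0253 0.1408]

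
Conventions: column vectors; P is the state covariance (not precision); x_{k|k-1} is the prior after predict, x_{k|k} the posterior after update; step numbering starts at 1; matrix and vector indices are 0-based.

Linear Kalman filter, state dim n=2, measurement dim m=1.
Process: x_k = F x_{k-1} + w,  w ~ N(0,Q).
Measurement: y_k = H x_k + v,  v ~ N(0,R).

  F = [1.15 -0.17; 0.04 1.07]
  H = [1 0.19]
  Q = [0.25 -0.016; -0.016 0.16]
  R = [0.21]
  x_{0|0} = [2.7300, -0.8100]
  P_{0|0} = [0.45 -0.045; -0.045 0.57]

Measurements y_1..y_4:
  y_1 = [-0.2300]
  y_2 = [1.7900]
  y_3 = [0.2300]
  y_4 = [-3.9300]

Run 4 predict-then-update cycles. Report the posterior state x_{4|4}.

x_post = [-2.8458, 1.6058]

step 1: x^-=[3.2772, -0.7575]  P^-=[0.8792 -0.1540; -0.1540 0.8095]  S=[1.0599]  K=[0.8019; -0.0002]  nu=[-3.3633]  x^+=[0.5802, -0.7567]  P^+=[0.1976 -0.1538; -0.1538 0.8095]
step 2: x^-=[0.7958, -0.7865]  P^-=[0.5949 -0.3424; -0.3424 1.0739]  S=[0.7136]  K=[0.7425; -0.1939]  nu=[1.1436]  x^+=[1.6450, -1.0082]  P^+=[0.2015 -0.2397; -0.2397 1.0471]
step 3: x^-=[2.0632, -1.0130]  P^-=[0.6404 -0.4905; -0.4905 1.3386]  S=[0.7124]  K=[0.7682; -0.3315]  nu=[-1.6407]  x^+=[0.8028, -0.4691]  P^+=[0.2200 -0.3091; -0.3091 1.2603]
step 4: x^-=[1.0030, -0.4699]  P^-=[0.6983 -0.6133; -0.6133 1.5768]  S=[0.7321]  K=[0.7946; -0.4285]  nu=[-4.8437]  x^+=[-2.8458, 1.6058]  P^+=[0.2360 -0.3640; -0.3640 1.4424]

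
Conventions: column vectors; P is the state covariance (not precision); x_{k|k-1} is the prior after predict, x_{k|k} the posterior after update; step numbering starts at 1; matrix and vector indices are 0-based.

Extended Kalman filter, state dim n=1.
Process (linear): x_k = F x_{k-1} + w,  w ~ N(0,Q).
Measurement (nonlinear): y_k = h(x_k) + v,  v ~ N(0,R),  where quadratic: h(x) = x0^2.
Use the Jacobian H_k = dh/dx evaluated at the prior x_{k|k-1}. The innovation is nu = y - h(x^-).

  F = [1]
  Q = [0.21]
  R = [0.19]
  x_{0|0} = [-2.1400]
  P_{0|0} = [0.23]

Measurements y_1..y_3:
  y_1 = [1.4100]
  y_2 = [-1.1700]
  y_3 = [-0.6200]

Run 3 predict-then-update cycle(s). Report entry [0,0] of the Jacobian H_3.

H_jac[0,0] = -0.8083

step 1: x^-=[-2.1400]  P^-=[0.4400]  H_jac=[-4.2800]  S=[8.2501]  K=[-0.2283]  nu=[-3.1696]  x^+=[-1.4165]  P^+=[0.0101]
step 2: x^-=[-1.4165]  P^-=[0.2201]  H_jac=[-2.8330]  S=[1.9568]  K=[-0.3187]  nu=[-3.1765]  x^+=[-0.4041]  P^+=[0.0214]
step 3: x^-=[-0.4041]  P^-=[0.2314]  H_jac=[-0.8083]  S=[0.3412]  K=[-0.5482]  nu=[-0.7833]  x^+=[0.0253]  P^+=[0.1289]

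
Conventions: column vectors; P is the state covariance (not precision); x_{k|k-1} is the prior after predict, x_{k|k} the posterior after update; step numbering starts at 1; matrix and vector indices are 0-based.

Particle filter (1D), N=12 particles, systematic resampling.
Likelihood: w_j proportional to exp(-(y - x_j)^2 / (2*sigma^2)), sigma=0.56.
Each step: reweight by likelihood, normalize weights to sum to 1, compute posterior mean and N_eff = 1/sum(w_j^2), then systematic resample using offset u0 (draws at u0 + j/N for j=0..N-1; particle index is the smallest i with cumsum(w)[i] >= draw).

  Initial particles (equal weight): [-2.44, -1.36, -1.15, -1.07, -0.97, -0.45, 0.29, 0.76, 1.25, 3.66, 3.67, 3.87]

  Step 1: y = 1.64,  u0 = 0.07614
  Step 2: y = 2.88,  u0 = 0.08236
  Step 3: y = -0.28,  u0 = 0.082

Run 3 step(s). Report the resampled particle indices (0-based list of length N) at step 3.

resampled_idx = [0, 1, 2, 3, 4, 5, 6, 7, 8, 9, 10, 11]

step 1: w=[0.0000, 0.0000, 0.0000, 0.0000, 0.0000, 0.0008, 0.0482, 0.2564, 0.6916, 0.0013, 0.0012, 0.0003]  mean=1.0836  Neff=1.8301  idx=[7, 7, 7, 8, 8, 8, 8, 8, 8, 8, 8, 8]
step 2: w=[0.0058, 0.0058, 0.0058, 0.1092, 0.1092, 0.1092, 0.1092, 0.1092, 0.1092, 0.1092, 0.1092, 0.1092]  mean=1.2414  Neff=9.3145  idx=[3, 4, 5, 5, 6, 7, 8, 8, 9, 10, 11, 11]
step 3: w=[0.0833, 0.0833, 0.0833, 0.0833, 0.0833, 0.0833, 0.0833, 0.0833, 0.0833, 0.0833, 0.0833, 0.0833]  mean=1.2500  Neff=12.0000  idx=[0, 1, 2, 3, 4, 5, 6, 7, 8, 9, 10, 11]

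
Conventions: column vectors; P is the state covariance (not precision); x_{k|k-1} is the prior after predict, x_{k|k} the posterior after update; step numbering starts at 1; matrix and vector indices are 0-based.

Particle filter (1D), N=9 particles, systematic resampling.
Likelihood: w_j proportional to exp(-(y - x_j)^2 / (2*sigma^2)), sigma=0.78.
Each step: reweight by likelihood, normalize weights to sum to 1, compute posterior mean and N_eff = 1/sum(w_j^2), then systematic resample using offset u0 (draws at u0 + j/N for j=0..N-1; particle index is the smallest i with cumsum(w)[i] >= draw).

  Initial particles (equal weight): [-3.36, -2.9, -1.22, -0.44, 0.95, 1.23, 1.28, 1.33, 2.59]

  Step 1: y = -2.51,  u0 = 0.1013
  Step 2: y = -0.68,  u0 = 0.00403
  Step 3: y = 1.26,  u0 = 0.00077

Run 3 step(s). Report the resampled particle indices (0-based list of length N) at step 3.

step 1: w=[0.3212, 0.5134, 0.1482, 0.0172, 0.0000, 0.0000, 0.0000, 0.0000, 0.0000]  mean=-2.7564  Neff=2.5709  idx=[0, 0, 1, 1, 1, 1, 1, 2, 3]
step 2: w=[0.0015, 0.0015, 0.0095, 0.0095, 0.0095, 0.0095, 0.0095, 0.4292, 0.5203]  mean=-0.9004  Neff=2.1959  idx=[2, 7, 7, 7, 7, 8, 8, 8, 8]
step 3: w=[0.0000, 0.0160, 0.0160, 0.0160, 0.0160, 0.2340, 0.2340, 0.2340, 0.2340]  mean=-0.4901  Neff=4.5462  idx=[1, 5, 5, 6, 6, 7, 7, 8, 8]

resampled_idx = [1, 5, 5, 6, 6, 7, 7, 8, 8]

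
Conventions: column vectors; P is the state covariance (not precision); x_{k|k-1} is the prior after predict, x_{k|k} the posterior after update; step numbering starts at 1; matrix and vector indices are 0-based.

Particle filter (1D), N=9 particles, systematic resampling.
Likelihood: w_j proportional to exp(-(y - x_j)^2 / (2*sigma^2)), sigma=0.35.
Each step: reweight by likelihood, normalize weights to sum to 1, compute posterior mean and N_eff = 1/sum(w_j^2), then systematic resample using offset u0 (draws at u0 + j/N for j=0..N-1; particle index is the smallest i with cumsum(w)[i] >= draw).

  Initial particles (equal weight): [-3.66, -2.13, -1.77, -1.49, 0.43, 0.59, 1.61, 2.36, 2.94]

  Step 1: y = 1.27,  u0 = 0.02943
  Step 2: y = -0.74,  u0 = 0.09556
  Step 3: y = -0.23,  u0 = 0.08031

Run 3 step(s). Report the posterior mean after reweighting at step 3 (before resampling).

post_mean = 0.4457

step 1: w=[0.0000, 0.0000, 0.0000, 0.0000, 0.0669, 0.1805, 0.7433, 0.0093, 0.0000]  mean=1.3540  Neff=1.6960  idx=[4, 5, 6, 6, 6, 6, 6, 6, 6]
step 2: w=[0.8365, 0.1635, 0.0000, 0.0000, 0.0000, 0.0000, 0.0000, 0.0000, 0.0000]  mean=0.4562  Neff=1.3764  idx=[0, 0, 0, 0, 0, 0, 0, 1, 1]
step 3: w=[0.1289, 0.1289, 0.1289, 0.1289, 0.1289, 0.1289, 0.1289, 0.0490, 0.0490]  mean=0.4457  Neff=8.2627  idx=[0, 1, 2, 3, 4, 4, 5, 6, 8]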